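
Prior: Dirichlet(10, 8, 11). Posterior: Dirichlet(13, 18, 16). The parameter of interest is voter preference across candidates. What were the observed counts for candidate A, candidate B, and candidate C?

counts (3, 10, 5)

For a Dirichlet(α) prior with multinomial counts c, the posterior is Dirichlet(α + c) componentwise.
Counts are posterior − prior componentwise: 13−10=3, 18−8=10, 16−11=5.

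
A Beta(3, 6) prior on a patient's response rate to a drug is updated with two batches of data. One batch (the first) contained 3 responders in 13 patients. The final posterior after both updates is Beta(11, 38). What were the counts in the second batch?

5 responders and 22 non-responders

Because Beta–binomial updating is additive in the counts, the combined data contributed (α_post−α_prior, β_post−β_prior) successes and failures.
Total across both batches: 11−3=8 responders, 38−6=32 non-responders.
Subtract the first batch: 8−3=5 responders and 32−10=22 non-responders.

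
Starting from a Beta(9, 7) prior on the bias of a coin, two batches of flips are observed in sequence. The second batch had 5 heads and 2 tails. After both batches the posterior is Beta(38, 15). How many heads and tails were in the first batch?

Sequential conjugate updates are equivalent to a single update on the pooled data, so total successes = posterior α − prior α and total failures = posterior β − prior β.
Total across both batches: 38−9=29 heads, 15−7=8 tails.
Subtract the second batch: 29−5=24 heads and 8−2=6 tails.

24 heads and 6 tails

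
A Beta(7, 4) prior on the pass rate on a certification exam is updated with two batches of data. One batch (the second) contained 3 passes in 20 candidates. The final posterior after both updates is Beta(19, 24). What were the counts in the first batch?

9 passes and 3 failures

Because Beta–binomial updating is additive in the counts, the combined data contributed (α_post−α_prior, β_post−β_prior) successes and failures.
Total across both batches: 19−7=12 passes, 24−4=20 failures.
Subtract the second batch: 12−3=9 passes and 20−17=3 failures.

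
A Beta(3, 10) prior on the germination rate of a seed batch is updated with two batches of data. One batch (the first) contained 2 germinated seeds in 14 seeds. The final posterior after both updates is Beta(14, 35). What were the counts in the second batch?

9 germinated seeds and 13 non-germinating seeds

Sequential conjugate updates are equivalent to a single update on the pooled data, so total successes = posterior α − prior α and total failures = posterior β − prior β.
Total across both batches: 14−3=11 germinated seeds, 35−10=25 non-germinating seeds.
Subtract the first batch: 11−2=9 germinated seeds and 25−12=13 non-germinating seeds.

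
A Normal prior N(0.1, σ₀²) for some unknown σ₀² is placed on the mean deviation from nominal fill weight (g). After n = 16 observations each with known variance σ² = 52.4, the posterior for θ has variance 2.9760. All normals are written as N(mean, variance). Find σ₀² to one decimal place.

For the Normal–Normal model with known σ², precisions add: τ_n = τ₀ + n/σ².
So 1/σ₀² = 1/2.9760 − 16/52.4 = 0.336022 − 0.305344 = 0.030678.
Hence σ₀² = 1/0.030678 ≈ 32.6.

σ₀² = 32.6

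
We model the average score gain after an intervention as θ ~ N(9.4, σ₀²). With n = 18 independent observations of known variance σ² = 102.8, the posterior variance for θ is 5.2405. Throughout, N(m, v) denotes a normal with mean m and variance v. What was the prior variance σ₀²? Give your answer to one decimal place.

Posterior precision equals prior precision plus data precision: 1/σ_n² = 1/σ₀² + n/σ².
So 1/σ₀² = 1/5.2405 − 18/102.8 = 0.190821 − 0.175097 = 0.015724.
Hence σ₀² = 1/0.015724 ≈ 63.6.

σ₀² = 63.6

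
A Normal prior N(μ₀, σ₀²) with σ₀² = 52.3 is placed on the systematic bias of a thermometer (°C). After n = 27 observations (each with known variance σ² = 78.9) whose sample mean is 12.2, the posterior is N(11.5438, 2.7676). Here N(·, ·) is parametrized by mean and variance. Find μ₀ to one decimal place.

μ₀ = -0.2

The posterior mean is a precision-weighted average: μ_n = (τ₀μ₀ + τ_data·x̄)/(τ₀+τ_data), with τ₀=1/σ₀² and τ_data=n/σ².
Here τ₀ = 1/52.3 = 0.019120 and τ_data = 27/78.9 = 0.342205, so τ_n = 0.361325.
Rearranging for μ₀: μ₀ = (μ_n·τ_n − τ_data·x̄)/τ₀ = (11.5438·0.361325 − 0.342205·12.2) / 0.019120 = -0.003837/0.019120 ≈ -0.2.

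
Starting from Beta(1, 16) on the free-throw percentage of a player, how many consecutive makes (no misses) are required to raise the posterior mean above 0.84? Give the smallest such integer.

After k makes and 0 misses the posterior is Beta(1+k, 16), with mean (1+k)/(1+16+k).
Set (1+k)/(17+k) > 0.84 and solve: k > (0.84·17 − 1)/(1 − 0.84) = 83.000.
The smallest integer exceeding 83.000 is 84, and checking k=84: (85)/(101) = 0.8416 > 0.84.

k = 84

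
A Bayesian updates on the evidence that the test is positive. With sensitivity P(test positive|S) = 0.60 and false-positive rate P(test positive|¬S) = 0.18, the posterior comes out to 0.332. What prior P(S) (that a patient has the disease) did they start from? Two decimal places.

P(S) = 0.13

Bayes' rule in odds form gives O(S|E) = O(S)·[P(E|S)/P(E|¬S)], hence O(S) = O(S|E)/LR.
Posterior odds = 0.332/(1−0.332) = 0.4970. LR = 0.60/0.18 = 3.3333.
Prior odds = 0.4970/3.3333 = 0.1491, so P(S) = 0.1491/(1+0.1491) ≈ 0.13.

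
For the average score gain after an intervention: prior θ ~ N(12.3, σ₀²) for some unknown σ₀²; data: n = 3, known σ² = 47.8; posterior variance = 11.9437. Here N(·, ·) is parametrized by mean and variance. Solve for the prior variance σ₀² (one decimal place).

Posterior precision equals prior precision plus data precision: 1/σ_n² = 1/σ₀² + n/σ².
So 1/σ₀² = 1/11.9437 − 3/47.8 = 0.083726 − 0.062762 = 0.020964.
Hence σ₀² = 1/0.020964 ≈ 47.7.

σ₀² = 47.7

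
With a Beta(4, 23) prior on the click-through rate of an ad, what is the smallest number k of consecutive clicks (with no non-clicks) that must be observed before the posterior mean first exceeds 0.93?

k = 302

After k clicks and 0 non-clicks the posterior is Beta(4+k, 23), with mean (4+k)/(4+23+k).
Set (4+k)/(27+k) > 0.93 and solve: k > (0.93·27 − 4)/(1 − 0.93) = 301.571.
The smallest integer exceeding 301.571 is 302.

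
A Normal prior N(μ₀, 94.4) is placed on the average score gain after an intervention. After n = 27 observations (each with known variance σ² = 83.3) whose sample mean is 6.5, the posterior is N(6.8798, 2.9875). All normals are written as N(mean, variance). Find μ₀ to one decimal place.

μ₀ = 18.5

The posterior mean is a precision-weighted average: μ_n = (τ₀μ₀ + τ_data·x̄)/(τ₀+τ_data), with τ₀=1/σ₀² and τ_data=n/σ².
Here τ₀ = 1/94.4 = 0.010593 and τ_data = 27/83.3 = 0.324130, so τ_n = 0.334723.
Rearranging for μ₀: μ₀ = (μ_n·τ_n − τ_data·x̄)/τ₀ = (6.8798·0.334723 − 0.324130·6.5) / 0.010593 = 0.195982/0.010593 ≈ 18.5.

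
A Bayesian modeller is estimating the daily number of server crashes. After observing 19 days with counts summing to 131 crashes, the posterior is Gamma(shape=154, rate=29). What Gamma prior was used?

Gamma(shape=23, rate=10)

Gamma–Poisson conjugacy: posterior shape = α + Σxᵢ, posterior rate = β + n.
So α = 154 − 131 = 23 and β = 29 − 19 = 10.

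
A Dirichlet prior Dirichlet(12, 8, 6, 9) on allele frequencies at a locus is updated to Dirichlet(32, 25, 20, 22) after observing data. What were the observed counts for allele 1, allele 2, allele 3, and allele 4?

For a Dirichlet(α) prior with multinomial counts c, the posterior is Dirichlet(α + c) componentwise.
Counts are posterior − prior componentwise: 32−12=20, 25−8=17, 20−6=14, 22−9=13.

counts (20, 17, 14, 13)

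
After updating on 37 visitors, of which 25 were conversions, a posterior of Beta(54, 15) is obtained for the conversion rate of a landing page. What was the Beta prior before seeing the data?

Beta(29, 3)

Under Beta–binomial conjugacy the posterior parameters are (a+s, b+f).
Subtract the data counts: 54−25=29, 15−12=3.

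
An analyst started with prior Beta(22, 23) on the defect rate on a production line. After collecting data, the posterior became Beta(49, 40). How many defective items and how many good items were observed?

27 defective items and 17 good items

Beta is conjugate to the binomial likelihood: posterior = Beta(a+s, b+f).
Match parameters: s=49−22=27, f=40−23=17.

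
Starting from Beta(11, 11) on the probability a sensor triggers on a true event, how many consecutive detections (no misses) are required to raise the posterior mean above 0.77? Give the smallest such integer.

After k detections and 0 misses the posterior is Beta(11+k, 11), with mean (11+k)/(11+11+k).
Set (11+k)/(22+k) > 0.77 and solve: k > (0.77·22 − 11)/(1 − 0.77) = 25.826.
The smallest integer exceeding 25.826 is 26, and checking k=26: (37)/(48) = 0.7708 > 0.77.

k = 26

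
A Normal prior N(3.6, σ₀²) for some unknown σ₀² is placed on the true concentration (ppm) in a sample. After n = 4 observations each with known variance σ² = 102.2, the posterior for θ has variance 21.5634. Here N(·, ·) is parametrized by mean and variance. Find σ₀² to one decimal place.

σ₀² = 138.2

For the Normal–Normal model with known σ², precisions add: τ_n = τ₀ + n/σ².
So 1/σ₀² = 1/21.5634 − 4/102.2 = 0.046375 − 0.039139 = 0.007236.
Hence σ₀² = 1/0.007236 ≈ 138.2.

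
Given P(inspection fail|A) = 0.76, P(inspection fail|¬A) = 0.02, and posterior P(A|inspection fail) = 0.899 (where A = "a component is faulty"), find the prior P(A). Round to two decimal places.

P(A) = 0.19

Bayes' rule in odds form gives O(A|E) = O(A)·[P(E|A)/P(E|¬A)], hence O(A) = O(A|E)/LR.
Posterior odds = 0.899/(1−0.899) = 8.9010. LR = 0.76/0.02 = 38.0000.
Prior odds = 8.9010/38.0000 = 0.2342, so P(A) = 0.2342/(1+0.2342) ≈ 0.19.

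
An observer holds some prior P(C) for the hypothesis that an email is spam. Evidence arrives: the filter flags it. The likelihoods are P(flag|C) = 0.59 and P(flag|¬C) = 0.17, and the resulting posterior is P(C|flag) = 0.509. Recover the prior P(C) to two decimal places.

P(C) = 0.23

In odds form, posterior odds = prior odds × likelihood ratio, so prior odds = posterior odds ÷ LR.
Posterior odds = 0.509/(1−0.509) = 1.0367. LR = 0.59/0.17 = 3.4706.
Prior odds = 1.0367/3.4706 = 0.2987, so P(C) = 0.2987/(1+0.2987) ≈ 0.23.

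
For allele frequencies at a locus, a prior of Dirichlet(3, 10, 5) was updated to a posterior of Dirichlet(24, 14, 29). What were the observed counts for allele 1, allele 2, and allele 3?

For a Dirichlet(α) prior with multinomial counts c, the posterior is Dirichlet(α + c) componentwise.
Counts are posterior − prior componentwise: 24−3=21, 14−10=4, 29−5=24.

counts (21, 4, 24)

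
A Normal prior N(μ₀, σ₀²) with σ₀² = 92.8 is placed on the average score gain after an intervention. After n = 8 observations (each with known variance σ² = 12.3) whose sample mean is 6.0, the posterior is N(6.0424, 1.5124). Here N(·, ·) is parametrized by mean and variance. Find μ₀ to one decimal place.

μ₀ = 8.6

The posterior mean is a precision-weighted average: μ_n = (τ₀μ₀ + τ_data·x̄)/(τ₀+τ_data), with τ₀=1/σ₀² and τ_data=n/σ².
Here τ₀ = 1/92.8 = 0.010776 and τ_data = 8/12.3 = 0.650407, so τ_n = 0.661183.
Rearranging for μ₀: μ₀ = (μ_n·τ_n − τ_data·x̄)/τ₀ = (6.0424·0.661183 − 0.650407·6.0) / 0.010776 = 0.092690/0.010776 ≈ 8.6.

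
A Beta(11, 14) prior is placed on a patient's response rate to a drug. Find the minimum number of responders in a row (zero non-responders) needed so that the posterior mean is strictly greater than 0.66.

After k responders and 0 non-responders the posterior is Beta(11+k, 14), with mean (11+k)/(11+14+k).
Set (11+k)/(25+k) > 0.66 and solve: k > (0.66·25 − 11)/(1 − 0.66) = 16.176.
The smallest integer exceeding 16.176 is 17.

k = 17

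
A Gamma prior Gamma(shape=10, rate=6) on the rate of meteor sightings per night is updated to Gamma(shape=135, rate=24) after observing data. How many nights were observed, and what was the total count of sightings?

Gamma–Poisson conjugacy: posterior shape = α + Σxᵢ, posterior rate = β + n.
Matching: Σxᵢ = 135 − 10 = 125 and n = 24 − 6 = 18.

n = 18 nights with total 125 sightings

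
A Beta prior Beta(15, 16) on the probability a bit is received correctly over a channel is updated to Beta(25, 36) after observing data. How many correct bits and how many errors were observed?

Beta is conjugate to the binomial likelihood: posterior = Beta(a+s, b+f).
So s = 25 − 15 = 10 and f = 36 − 16 = 20.

10 correct bits and 20 errors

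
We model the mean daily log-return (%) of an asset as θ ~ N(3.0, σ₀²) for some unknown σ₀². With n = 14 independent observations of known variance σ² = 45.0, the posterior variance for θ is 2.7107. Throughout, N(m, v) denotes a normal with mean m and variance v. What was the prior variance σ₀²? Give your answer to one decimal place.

Posterior precision equals prior precision plus data precision: 1/σ_n² = 1/σ₀² + n/σ².
So 1/σ₀² = 1/2.7107 − 14/45.0 = 0.368908 − 0.311111 = 0.057797.
Hence σ₀² = 1/0.057797 ≈ 17.3.

σ₀² = 17.3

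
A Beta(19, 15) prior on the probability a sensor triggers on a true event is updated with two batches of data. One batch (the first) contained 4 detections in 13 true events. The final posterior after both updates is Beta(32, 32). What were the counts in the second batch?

Because Beta–binomial updating is additive in the counts, the combined data contributed (α_post−α_prior, β_post−β_prior) successes and failures.
Total across both batches: 32−19=13 detections, 32−15=17 misses.
Subtract the first batch: 13−4=9 detections and 17−9=8 misses.

9 detections and 8 misses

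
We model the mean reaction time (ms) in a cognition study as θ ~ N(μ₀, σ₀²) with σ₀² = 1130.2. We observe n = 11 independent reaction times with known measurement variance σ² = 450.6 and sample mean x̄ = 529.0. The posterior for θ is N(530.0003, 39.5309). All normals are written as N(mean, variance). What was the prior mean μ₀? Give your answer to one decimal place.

μ₀ = 557.6

With known observation variance, the Normal–Normal posterior has precision τ_n = τ₀ + n/σ² and mean μ_n = (τ₀μ₀ + (n/σ²)x̄)/τ_n.
Here τ₀ = 1/1130.2 = 0.000885 and τ_data = 11/450.6 = 0.024412, so τ_n = 0.025297.
Rearranging for μ₀: μ₀ = (μ_n·τ_n − τ_data·x̄)/τ₀ = (530.0003·0.025297 − 0.024412·529.0) / 0.000885 = 0.493470/0.000885 ≈ 557.6.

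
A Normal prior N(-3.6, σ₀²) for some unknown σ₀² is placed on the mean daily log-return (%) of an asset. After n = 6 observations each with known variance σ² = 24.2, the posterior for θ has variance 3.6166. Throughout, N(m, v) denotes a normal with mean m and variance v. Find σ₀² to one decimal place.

Posterior precision equals prior precision plus data precision: 1/σ_n² = 1/σ₀² + n/σ².
So 1/σ₀² = 1/3.6166 − 6/24.2 = 0.276503 − 0.247934 = 0.028569.
Hence σ₀² = 1/0.028569 ≈ 35.0.

σ₀² = 35.0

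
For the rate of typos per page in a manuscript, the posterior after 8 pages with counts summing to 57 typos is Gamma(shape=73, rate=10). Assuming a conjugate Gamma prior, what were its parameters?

Gamma(shape=16, rate=2)

A Gamma(α, β) prior (rate parametrization) on a Poisson rate with n observations summing to S gives posterior Gamma(α+S, β+n).
So α = 73 − 57 = 16 and β = 10 − 8 = 2.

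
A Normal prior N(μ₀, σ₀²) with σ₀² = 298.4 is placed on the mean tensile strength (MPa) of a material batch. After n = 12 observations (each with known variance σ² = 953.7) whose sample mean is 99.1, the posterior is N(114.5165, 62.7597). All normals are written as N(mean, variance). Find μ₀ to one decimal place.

μ₀ = 172.4

The posterior mean is a precision-weighted average: μ_n = (τ₀μ₀ + τ_data·x̄)/(τ₀+τ_data), with τ₀=1/σ₀² and τ_data=n/σ².
Here τ₀ = 1/298.4 = 0.003351 and τ_data = 12/953.7 = 0.012583, so τ_n = 0.015934.
Rearranging for μ₀: μ₀ = (μ_n·τ_n − τ_data·x̄)/τ₀ = (114.5165·0.015934 − 0.012583·99.1) / 0.003351 = 0.577731/0.003351 ≈ 172.4.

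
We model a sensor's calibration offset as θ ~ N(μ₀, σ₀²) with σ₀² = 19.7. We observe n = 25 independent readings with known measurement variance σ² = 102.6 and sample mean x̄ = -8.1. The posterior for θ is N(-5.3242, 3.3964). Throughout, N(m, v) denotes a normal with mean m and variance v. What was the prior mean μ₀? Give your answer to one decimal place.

With known observation variance, the Normal–Normal posterior has precision τ_n = τ₀ + n/σ² and mean μ_n = (τ₀μ₀ + (n/σ²)x̄)/τ_n.
Here τ₀ = 1/19.7 = 0.050761 and τ_data = 25/102.6 = 0.243665, so τ_n = 0.294426.
Rearranging for μ₀: μ₀ = (μ_n·τ_n − τ_data·x̄)/τ₀ = (-5.3242·0.294426 − 0.243665·-8.1) / 0.050761 = 0.406104/0.050761 ≈ 8.0.

μ₀ = 8.0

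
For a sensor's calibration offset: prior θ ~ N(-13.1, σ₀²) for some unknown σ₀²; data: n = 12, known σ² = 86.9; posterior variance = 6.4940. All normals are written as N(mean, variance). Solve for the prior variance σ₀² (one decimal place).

For the Normal–Normal model with known σ², precisions add: τ_n = τ₀ + n/σ².
So 1/σ₀² = 1/6.4940 − 12/86.9 = 0.153988 − 0.138090 = 0.015898.
Hence σ₀² = 1/0.015898 ≈ 62.9.

σ₀² = 62.9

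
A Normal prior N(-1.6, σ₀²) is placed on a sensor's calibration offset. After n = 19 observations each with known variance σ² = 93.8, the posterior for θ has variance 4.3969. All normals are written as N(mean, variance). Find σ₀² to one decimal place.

Posterior precision equals prior precision plus data precision: 1/σ_n² = 1/σ₀² + n/σ².
So 1/σ₀² = 1/4.3969 − 19/93.8 = 0.227433 − 0.202559 = 0.024874.
Hence σ₀² = 1/0.024874 ≈ 40.2.

σ₀² = 40.2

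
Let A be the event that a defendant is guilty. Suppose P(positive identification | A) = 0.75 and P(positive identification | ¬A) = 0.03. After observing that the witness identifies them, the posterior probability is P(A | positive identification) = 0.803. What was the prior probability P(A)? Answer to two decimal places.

P(A) = 0.14

Bayes' rule in odds form gives O(A|E) = O(A)·[P(E|A)/P(E|¬A)], hence O(A) = O(A|E)/LR.
Posterior odds = 0.803/(1−0.803) = 4.0761. LR = 0.75/0.03 = 25.0000.
Prior odds = 4.0761/25.0000 = 0.1630, so P(A) = 0.1630/(1+0.1630) ≈ 0.14.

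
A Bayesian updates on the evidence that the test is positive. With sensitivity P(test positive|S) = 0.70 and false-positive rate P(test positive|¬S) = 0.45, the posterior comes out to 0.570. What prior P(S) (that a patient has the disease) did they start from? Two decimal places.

In odds form, posterior odds = prior odds × likelihood ratio, so prior odds = posterior odds ÷ LR.
Posterior odds = 0.570/(1−0.570) = 1.3256. LR = 0.70/0.45 = 1.5556.
Prior odds = 1.3256/1.5556 = 0.8521, so P(S) = 0.8521/(1+0.8521) ≈ 0.46.

P(S) = 0.46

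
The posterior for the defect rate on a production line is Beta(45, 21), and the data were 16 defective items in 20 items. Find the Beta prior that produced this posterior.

Beta(29, 17)

Under Beta–binomial conjugacy the posterior parameters are (α+s, β+f).
So α = 45 − 16 = 29 and β = 21 − 4 = 17.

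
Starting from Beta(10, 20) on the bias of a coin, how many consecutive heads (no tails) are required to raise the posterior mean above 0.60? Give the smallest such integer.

After k heads and 0 tails the posterior is Beta(10+k, 20), with mean (10+k)/(10+20+k).
Set (10+k)/(30+k) > 0.60 and solve: k > (0.60·30 − 10)/(1 − 0.60) = 20.000.
The smallest integer exceeding 20.000 is 21.

k = 21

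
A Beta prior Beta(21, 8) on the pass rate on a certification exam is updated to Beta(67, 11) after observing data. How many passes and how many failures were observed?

Beta is conjugate to the binomial likelihood: posterior = Beta(a+s, b+f).
Match parameters: s=67−21=46, f=11−8=3.

46 passes and 3 failures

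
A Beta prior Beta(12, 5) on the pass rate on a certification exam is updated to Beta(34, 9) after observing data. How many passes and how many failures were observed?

22 passes and 4 failures

A Beta(α, β) prior with s successes and f failures in binomial data gives a Beta(α+s, β+f) posterior.
Match parameters: s=34−12=22, f=9−5=4.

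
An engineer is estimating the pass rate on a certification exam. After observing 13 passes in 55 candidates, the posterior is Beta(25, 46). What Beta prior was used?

A Beta(a, b) prior with s successes and f failures in binomial data gives a Beta(a+s, b+f) posterior.
Subtract the data counts: 25−13=12, 46−42=4.

Beta(12, 4)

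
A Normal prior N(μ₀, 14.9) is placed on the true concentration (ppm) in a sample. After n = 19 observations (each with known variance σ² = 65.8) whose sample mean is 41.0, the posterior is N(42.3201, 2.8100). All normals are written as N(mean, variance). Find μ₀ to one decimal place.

μ₀ = 48.0

The posterior mean is a precision-weighted average: μ_n = (τ₀μ₀ + τ_data·x̄)/(τ₀+τ_data), with τ₀=1/σ₀² and τ_data=n/σ².
Here τ₀ = 1/14.9 = 0.067114 and τ_data = 19/65.8 = 0.288754, so τ_n = 0.355868.
Rearranging for μ₀: μ₀ = (μ_n·τ_n − τ_data·x̄)/τ₀ = (42.3201·0.355868 − 0.288754·41.0) / 0.067114 = 3.221455/0.067114 ≈ 48.0.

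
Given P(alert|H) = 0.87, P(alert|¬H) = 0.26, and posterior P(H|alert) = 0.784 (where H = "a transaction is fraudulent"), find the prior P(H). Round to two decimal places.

In odds form, posterior odds = prior odds × likelihood ratio, so prior odds = posterior odds ÷ LR.
Posterior odds = 0.784/(1−0.784) = 3.6296. LR = 0.87/0.26 = 3.3462.
Prior odds = 3.6296/3.3462 = 1.0847, so P(H) = 1.0847/(1+1.0847) ≈ 0.52.

P(H) = 0.52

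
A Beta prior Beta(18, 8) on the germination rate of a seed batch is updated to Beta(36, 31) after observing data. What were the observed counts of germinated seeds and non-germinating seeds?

Beta is conjugate to the binomial likelihood: posterior = Beta(α+s, β+f).
So s = 36 − 18 = 18 and f = 31 − 8 = 23.

18 germinated seeds and 23 non-germinating seeds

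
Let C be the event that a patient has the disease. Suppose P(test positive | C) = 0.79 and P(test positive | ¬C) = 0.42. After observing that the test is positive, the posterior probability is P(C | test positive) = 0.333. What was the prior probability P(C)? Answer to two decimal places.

P(C) = 0.21

Bayes' rule in odds form gives O(C|E) = O(C)·[P(E|C)/P(E|¬C)], hence O(C) = O(C|E)/LR.
Posterior odds = 0.333/(1−0.333) = 0.4993. LR = 0.79/0.42 = 1.8810.
Prior odds = 0.4993/1.8810 = 0.2654, so P(C) = 0.2654/(1+0.2654) ≈ 0.21.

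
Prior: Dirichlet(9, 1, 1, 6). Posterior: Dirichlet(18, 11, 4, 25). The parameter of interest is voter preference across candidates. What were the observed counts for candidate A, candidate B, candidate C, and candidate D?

counts (9, 10, 3, 19)

For a Dirichlet(α) prior with multinomial counts c, the posterior is Dirichlet(α + c) componentwise.
Counts are posterior − prior componentwise: 18−9=9, 11−1=10, 4−1=3, 25−6=19.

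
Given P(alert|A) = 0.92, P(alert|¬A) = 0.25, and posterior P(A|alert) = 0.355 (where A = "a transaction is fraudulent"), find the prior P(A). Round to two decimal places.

P(A) = 0.13

Bayes' rule in odds form gives O(A|E) = O(A)·[P(E|A)/P(E|¬A)], hence O(A) = O(A|E)/LR.
Posterior odds = 0.355/(1−0.355) = 0.5504. LR = 0.92/0.25 = 3.6800.
Prior odds = 0.5504/3.6800 = 0.1496, so P(A) = 0.1496/(1+0.1496) ≈ 0.13.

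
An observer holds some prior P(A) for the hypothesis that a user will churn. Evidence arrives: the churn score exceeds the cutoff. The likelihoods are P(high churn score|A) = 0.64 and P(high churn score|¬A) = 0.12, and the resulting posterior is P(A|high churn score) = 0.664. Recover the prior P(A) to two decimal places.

P(A) = 0.27

Bayes' rule in odds form gives O(A|E) = O(A)·[P(E|A)/P(E|¬A)], hence O(A) = O(A|E)/LR.
Posterior odds = 0.664/(1−0.664) = 1.9762. LR = 0.64/0.12 = 5.3333.
Prior odds = 1.9762/5.3333 = 0.3705, so P(A) = 0.3705/(1+0.3705) ≈ 0.27.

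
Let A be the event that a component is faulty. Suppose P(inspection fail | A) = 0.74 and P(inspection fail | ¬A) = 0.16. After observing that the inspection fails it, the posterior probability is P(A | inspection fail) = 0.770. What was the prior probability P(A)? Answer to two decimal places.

P(A) = 0.42

In odds form, posterior odds = prior odds × likelihood ratio, so prior odds = posterior odds ÷ LR.
Posterior odds = 0.770/(1−0.770) = 3.3478. LR = 0.74/0.16 = 4.6250.
Prior odds = 3.3478/4.6250 = 0.7238, so P(A) = 0.7238/(1+0.7238) ≈ 0.42.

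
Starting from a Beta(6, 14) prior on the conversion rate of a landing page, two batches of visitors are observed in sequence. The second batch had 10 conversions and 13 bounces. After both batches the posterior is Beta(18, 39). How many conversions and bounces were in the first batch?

Sequential conjugate updates are equivalent to a single update on the pooled data, so total successes = posterior α − prior α and total failures = posterior β − prior β.
Total across both batches: 18−6=12 conversions, 39−14=25 bounces.
Subtract the second batch: 12−10=2 conversions and 25−13=12 bounces.

2 conversions and 12 bounces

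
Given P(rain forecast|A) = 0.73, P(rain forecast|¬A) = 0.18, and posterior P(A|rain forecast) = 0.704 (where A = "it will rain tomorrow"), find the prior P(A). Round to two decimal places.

P(A) = 0.37

Bayes' rule in odds form gives O(A|E) = O(A)·[P(E|A)/P(E|¬A)], hence O(A) = O(A|E)/LR.
Posterior odds = 0.704/(1−0.704) = 2.3784. LR = 0.73/0.18 = 4.0556.
Prior odds = 2.3784/4.0556 = 0.5864, so P(A) = 0.5864/(1+0.5864) ≈ 0.37.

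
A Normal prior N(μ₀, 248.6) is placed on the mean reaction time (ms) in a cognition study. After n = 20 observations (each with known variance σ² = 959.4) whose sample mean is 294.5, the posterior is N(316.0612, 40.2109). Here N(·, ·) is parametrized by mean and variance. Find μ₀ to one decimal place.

The posterior mean is a precision-weighted average: μ_n = (τ₀μ₀ + τ_data·x̄)/(τ₀+τ_data), with τ₀=1/σ₀² and τ_data=n/σ².
Here τ₀ = 1/248.6 = 0.004023 and τ_data = 20/959.4 = 0.020846, so τ_n = 0.024869.
Rearranging for μ₀: μ₀ = (μ_n·τ_n − τ_data·x̄)/τ₀ = (316.0612·0.024869 − 0.020846·294.5) / 0.004023 = 1.720979/0.004023 ≈ 427.8.

μ₀ = 427.8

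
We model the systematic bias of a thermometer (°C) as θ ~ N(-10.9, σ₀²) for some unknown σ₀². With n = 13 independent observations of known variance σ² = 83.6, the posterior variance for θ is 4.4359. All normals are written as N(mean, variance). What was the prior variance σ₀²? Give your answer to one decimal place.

σ₀² = 14.3

Posterior precision equals prior precision plus data precision: 1/σ_n² = 1/σ₀² + n/σ².
So 1/σ₀² = 1/4.4359 − 13/83.6 = 0.225433 − 0.155502 = 0.069931.
Hence σ₀² = 1/0.069931 ≈ 14.3.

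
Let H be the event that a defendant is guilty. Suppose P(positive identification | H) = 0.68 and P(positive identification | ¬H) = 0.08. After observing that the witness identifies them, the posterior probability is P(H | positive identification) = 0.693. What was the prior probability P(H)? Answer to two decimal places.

P(H) = 0.21

Bayes' rule in odds form gives O(H|E) = O(H)·[P(E|H)/P(E|¬H)], hence O(H) = O(H|E)/LR.
Posterior odds = 0.693/(1−0.693) = 2.2573. LR = 0.68/0.08 = 8.5000.
Prior odds = 2.2573/8.5000 = 0.2656, so P(H) = 0.2656/(1+0.2656) ≈ 0.21.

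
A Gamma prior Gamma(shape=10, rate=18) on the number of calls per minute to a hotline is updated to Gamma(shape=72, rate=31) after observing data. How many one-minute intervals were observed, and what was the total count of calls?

Gamma–Poisson conjugacy: posterior shape = α + Σxᵢ, posterior rate = β + n.
Matching: Σxᵢ = 72 − 10 = 62 and n = 31 − 18 = 13.

n = 13 one-minute intervals with total 62 calls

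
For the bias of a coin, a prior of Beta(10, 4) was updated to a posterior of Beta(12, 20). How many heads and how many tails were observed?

A Beta(a, b) prior with s successes and f failures in binomial data gives a Beta(a+s, b+f) posterior.
Match parameters: s=12−10=2, f=20−4=16.

2 heads and 16 tails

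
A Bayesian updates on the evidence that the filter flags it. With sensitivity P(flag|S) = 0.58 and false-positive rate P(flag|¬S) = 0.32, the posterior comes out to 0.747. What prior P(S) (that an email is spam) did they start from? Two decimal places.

Bayes' rule in odds form gives O(S|E) = O(S)·[P(E|S)/P(E|¬S)], hence O(S) = O(S|E)/LR.
Posterior odds = 0.747/(1−0.747) = 2.9526. LR = 0.58/0.32 = 1.8125.
Prior odds = 2.9526/1.8125 = 1.6290, so P(S) = 1.6290/(1+1.6290) ≈ 0.62.

P(S) = 0.62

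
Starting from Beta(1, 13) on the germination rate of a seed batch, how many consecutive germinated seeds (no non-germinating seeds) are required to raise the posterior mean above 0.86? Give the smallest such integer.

k = 79

After k germinated seeds and 0 non-germinating seeds the posterior is Beta(1+k, 13), with mean (1+k)/(1+13+k).
Set (1+k)/(14+k) > 0.86 and solve: k > (0.86·14 − 1)/(1 − 0.86) = 78.857.
The smallest integer exceeding 78.857 is 79, and checking k=79: (80)/(93) = 0.8602 > 0.86.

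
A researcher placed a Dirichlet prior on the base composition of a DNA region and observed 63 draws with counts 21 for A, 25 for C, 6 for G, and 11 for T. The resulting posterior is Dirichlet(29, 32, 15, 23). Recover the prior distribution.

Dirichlet(8, 7, 9, 12)

For a Dirichlet(α) prior with multinomial counts c, the posterior is Dirichlet(α + c) componentwise.
Subtract each count from the matching posterior parameter: 29−21=8, 32−25=7, 15−6=9, 23−11=12.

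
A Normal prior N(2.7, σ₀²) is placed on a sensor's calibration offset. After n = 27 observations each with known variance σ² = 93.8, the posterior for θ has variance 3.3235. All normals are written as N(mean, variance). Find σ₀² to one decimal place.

Posterior precision equals prior precision plus data precision: 1/σ_n² = 1/σ₀² + n/σ².
So 1/σ₀² = 1/3.3235 − 27/93.8 = 0.300888 − 0.287846 = 0.013042.
Hence σ₀² = 1/0.013042 ≈ 76.7.

σ₀² = 76.7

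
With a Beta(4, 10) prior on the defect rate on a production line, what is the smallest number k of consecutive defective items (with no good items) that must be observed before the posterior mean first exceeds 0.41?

After k defective items and 0 good items the posterior is Beta(4+k, 10), with mean (4+k)/(4+10+k).
Set (4+k)/(14+k) > 0.41 and solve: k > (0.41·14 − 4)/(1 − 0.41) = 2.949.
The smallest integer exceeding 2.949 is 3, and checking k=3: (7)/(17) = 0.4118 > 0.41.

k = 3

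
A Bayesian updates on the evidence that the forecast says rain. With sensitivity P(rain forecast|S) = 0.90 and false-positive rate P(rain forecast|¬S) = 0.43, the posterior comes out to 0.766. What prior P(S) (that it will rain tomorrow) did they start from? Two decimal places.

In odds form, posterior odds = prior odds × likelihood ratio, so prior odds = posterior odds ÷ LR.
Posterior odds = 0.766/(1−0.766) = 3.2735. LR = 0.90/0.43 = 2.0930.
Prior odds = 3.2735/2.0930 = 1.5640, so P(S) = 1.5640/(1+1.5640) ≈ 0.61.

P(S) = 0.61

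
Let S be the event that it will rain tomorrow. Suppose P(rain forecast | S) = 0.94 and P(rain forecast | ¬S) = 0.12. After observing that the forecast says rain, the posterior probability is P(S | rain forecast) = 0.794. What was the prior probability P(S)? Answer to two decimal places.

P(S) = 0.33

Bayes' rule in odds form gives O(S|E) = O(S)·[P(E|S)/P(E|¬S)], hence O(S) = O(S|E)/LR.
Posterior odds = 0.794/(1−0.794) = 3.8544. LR = 0.94/0.12 = 7.8333.
Prior odds = 3.8544/7.8333 = 0.4921, so P(S) = 0.4921/(1+0.4921) ≈ 0.33.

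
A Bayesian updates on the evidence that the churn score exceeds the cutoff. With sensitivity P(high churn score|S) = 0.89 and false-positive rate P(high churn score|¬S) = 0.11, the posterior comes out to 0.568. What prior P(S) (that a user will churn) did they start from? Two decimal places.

P(S) = 0.14

Bayes' rule in odds form gives O(S|E) = O(S)·[P(E|S)/P(E|¬S)], hence O(S) = O(S|E)/LR.
Posterior odds = 0.568/(1−0.568) = 1.3148. LR = 0.89/0.11 = 8.0909.
Prior odds = 1.3148/8.0909 = 0.1625, so P(S) = 0.1625/(1+0.1625) ≈ 0.14.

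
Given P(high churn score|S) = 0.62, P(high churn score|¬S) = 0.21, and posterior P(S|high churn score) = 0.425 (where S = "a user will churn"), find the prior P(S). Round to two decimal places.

In odds form, posterior odds = prior odds × likelihood ratio, so prior odds = posterior odds ÷ LR.
Posterior odds = 0.425/(1−0.425) = 0.7391. LR = 0.62/0.21 = 2.9524.
Prior odds = 0.7391/2.9524 = 0.2503, so P(S) = 0.2503/(1+0.2503) ≈ 0.20.

P(S) = 0.20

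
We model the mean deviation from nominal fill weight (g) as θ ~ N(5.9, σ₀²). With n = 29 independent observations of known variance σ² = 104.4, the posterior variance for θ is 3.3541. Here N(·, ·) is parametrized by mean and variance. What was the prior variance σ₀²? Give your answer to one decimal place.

σ₀² = 49.1

Posterior precision equals prior precision plus data precision: 1/σ_n² = 1/σ₀² + n/σ².
So 1/σ₀² = 1/3.3541 − 29/104.4 = 0.298143 − 0.277778 = 0.020365.
Hence σ₀² = 1/0.020365 ≈ 49.1.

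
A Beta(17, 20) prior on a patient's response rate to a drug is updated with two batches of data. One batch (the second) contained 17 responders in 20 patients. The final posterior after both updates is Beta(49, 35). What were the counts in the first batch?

15 responders and 12 non-responders

Sequential conjugate updates are equivalent to a single update on the pooled data, so total successes = posterior α − prior α and total failures = posterior β − prior β.
Total across both batches: 49−17=32 responders, 35−20=15 non-responders.
Subtract the second batch: 32−17=15 responders and 15−3=12 non-responders.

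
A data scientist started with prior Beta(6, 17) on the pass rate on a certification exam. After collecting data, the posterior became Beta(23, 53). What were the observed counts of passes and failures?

17 passes and 36 failures

Beta is conjugate to the binomial likelihood: posterior = Beta(α+s, β+f).
So s = 23 − 6 = 17 and f = 53 − 17 = 36.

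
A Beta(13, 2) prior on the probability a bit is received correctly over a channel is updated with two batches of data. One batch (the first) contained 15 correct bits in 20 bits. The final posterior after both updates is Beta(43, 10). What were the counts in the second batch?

15 correct bits and 3 errors

Sequential conjugate updates are equivalent to a single update on the pooled data, so total successes = posterior α − prior α and total failures = posterior β − prior β.
Total across both batches: 43−13=30 correct bits, 10−2=8 errors.
Subtract the first batch: 30−15=15 correct bits and 8−5=3 errors.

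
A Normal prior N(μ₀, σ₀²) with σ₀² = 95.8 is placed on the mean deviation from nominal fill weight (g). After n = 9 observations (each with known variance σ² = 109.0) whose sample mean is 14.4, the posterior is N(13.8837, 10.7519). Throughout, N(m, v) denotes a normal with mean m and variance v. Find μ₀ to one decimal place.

With known observation variance, the Normal–Normal posterior has precision τ_n = τ₀ + n/σ² and mean μ_n = (τ₀μ₀ + (n/σ²)x̄)/τ_n.
Here τ₀ = 1/95.8 = 0.010438 and τ_data = 9/109.0 = 0.082569, so τ_n = 0.093007.
Rearranging for μ₀: μ₀ = (μ_n·τ_n − τ_data·x̄)/τ₀ = (13.8837·0.093007 − 0.082569·14.4) / 0.010438 = 0.102288/0.010438 ≈ 9.8.

μ₀ = 9.8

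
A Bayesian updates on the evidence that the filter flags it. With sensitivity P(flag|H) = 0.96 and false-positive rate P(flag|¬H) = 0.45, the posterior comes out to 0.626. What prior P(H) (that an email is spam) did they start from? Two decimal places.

Bayes' rule in odds form gives O(H|E) = O(H)·[P(E|H)/P(E|¬H)], hence O(H) = O(H|E)/LR.
Posterior odds = 0.626/(1−0.626) = 1.6738. LR = 0.96/0.45 = 2.1333.
Prior odds = 1.6738/2.1333 = 0.7846, so P(H) = 0.7846/(1+0.7846) ≈ 0.44.

P(H) = 0.44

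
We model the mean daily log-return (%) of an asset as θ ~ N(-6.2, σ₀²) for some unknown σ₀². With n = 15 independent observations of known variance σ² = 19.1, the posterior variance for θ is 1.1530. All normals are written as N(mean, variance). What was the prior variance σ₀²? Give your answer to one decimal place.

Posterior precision equals prior precision plus data precision: 1/σ_n² = 1/σ₀² + n/σ².
So 1/σ₀² = 1/1.1530 − 15/19.1 = 0.867303 − 0.785340 = 0.081963.
Hence σ₀² = 1/0.081963 ≈ 12.2.

σ₀² = 12.2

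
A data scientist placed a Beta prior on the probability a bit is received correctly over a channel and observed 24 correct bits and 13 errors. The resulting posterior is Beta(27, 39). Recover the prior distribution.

A Beta(α, β) prior with s successes and f failures in binomial data gives a Beta(α+s, β+f) posterior.
So α = 27 − 24 = 3 and β = 39 − 13 = 26.

Beta(3, 26)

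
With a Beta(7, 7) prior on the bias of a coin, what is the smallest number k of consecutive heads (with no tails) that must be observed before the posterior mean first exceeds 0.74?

After k heads and 0 tails the posterior is Beta(7+k, 7), with mean (7+k)/(7+7+k).
Set (7+k)/(14+k) > 0.74 and solve: k > (0.74·14 − 7)/(1 − 0.74) = 12.923.
The smallest integer exceeding 12.923 is 13, and checking k=13: (20)/(27) = 0.7407 > 0.74.

k = 13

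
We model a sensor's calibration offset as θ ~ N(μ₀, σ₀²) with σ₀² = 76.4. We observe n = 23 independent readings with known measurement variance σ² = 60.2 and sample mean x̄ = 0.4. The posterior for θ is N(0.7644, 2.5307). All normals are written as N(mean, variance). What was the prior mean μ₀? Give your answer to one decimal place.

μ₀ = 11.4

The posterior mean is a precision-weighted average: μ_n = (τ₀μ₀ + τ_data·x̄)/(τ₀+τ_data), with τ₀=1/σ₀² and τ_data=n/σ².
Here τ₀ = 1/76.4 = 0.013089 and τ_data = 23/60.2 = 0.382060, so τ_n = 0.395149.
Rearranging for μ₀: μ₀ = (μ_n·τ_n − τ_data·x̄)/τ₀ = (0.7644·0.395149 − 0.382060·0.4) / 0.013089 = 0.149228/0.013089 ≈ 11.4.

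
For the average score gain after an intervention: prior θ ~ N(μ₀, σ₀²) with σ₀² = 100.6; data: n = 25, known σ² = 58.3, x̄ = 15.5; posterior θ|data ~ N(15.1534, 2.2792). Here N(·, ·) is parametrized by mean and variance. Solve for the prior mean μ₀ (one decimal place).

μ₀ = 0.2

The posterior mean is a precision-weighted average: μ_n = (τ₀μ₀ + τ_data·x̄)/(τ₀+τ_data), with τ₀=1/σ₀² and τ_data=n/σ².
Here τ₀ = 1/100.6 = 0.009940 and τ_data = 25/58.3 = 0.428816, so τ_n = 0.438756.
Rearranging for μ₀: μ₀ = (μ_n·τ_n − τ_data·x̄)/τ₀ = (15.1534·0.438756 − 0.428816·15.5) / 0.009940 = 0.001997/0.009940 ≈ 0.2.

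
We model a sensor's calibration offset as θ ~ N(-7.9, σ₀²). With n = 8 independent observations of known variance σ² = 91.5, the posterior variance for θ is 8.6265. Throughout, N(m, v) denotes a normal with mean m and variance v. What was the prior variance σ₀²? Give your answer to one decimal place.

Posterior precision equals prior precision plus data precision: 1/σ_n² = 1/σ₀² + n/σ².
So 1/σ₀² = 1/8.6265 − 8/91.5 = 0.115922 − 0.087432 = 0.028490.
Hence σ₀² = 1/0.028490 ≈ 35.1.

σ₀² = 35.1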